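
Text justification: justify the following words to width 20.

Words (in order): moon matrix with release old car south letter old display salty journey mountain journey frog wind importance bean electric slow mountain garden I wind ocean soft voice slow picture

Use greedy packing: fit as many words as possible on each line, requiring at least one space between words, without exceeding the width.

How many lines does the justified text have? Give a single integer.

Line 1: ['moon', 'matrix', 'with'] (min_width=16, slack=4)
Line 2: ['release', 'old', 'car'] (min_width=15, slack=5)
Line 3: ['south', 'letter', 'old'] (min_width=16, slack=4)
Line 4: ['display', 'salty'] (min_width=13, slack=7)
Line 5: ['journey', 'mountain'] (min_width=16, slack=4)
Line 6: ['journey', 'frog', 'wind'] (min_width=17, slack=3)
Line 7: ['importance', 'bean'] (min_width=15, slack=5)
Line 8: ['electric', 'slow'] (min_width=13, slack=7)
Line 9: ['mountain', 'garden', 'I'] (min_width=17, slack=3)
Line 10: ['wind', 'ocean', 'soft'] (min_width=15, slack=5)
Line 11: ['voice', 'slow', 'picture'] (min_width=18, slack=2)
Total lines: 11

Answer: 11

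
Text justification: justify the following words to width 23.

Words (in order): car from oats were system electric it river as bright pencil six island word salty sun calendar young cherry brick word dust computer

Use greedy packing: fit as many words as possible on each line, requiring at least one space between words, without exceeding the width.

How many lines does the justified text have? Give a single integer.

Line 1: ['car', 'from', 'oats', 'were'] (min_width=18, slack=5)
Line 2: ['system', 'electric', 'it'] (min_width=18, slack=5)
Line 3: ['river', 'as', 'bright', 'pencil'] (min_width=22, slack=1)
Line 4: ['six', 'island', 'word', 'salty'] (min_width=21, slack=2)
Line 5: ['sun', 'calendar', 'young'] (min_width=18, slack=5)
Line 6: ['cherry', 'brick', 'word', 'dust'] (min_width=22, slack=1)
Line 7: ['computer'] (min_width=8, slack=15)
Total lines: 7

Answer: 7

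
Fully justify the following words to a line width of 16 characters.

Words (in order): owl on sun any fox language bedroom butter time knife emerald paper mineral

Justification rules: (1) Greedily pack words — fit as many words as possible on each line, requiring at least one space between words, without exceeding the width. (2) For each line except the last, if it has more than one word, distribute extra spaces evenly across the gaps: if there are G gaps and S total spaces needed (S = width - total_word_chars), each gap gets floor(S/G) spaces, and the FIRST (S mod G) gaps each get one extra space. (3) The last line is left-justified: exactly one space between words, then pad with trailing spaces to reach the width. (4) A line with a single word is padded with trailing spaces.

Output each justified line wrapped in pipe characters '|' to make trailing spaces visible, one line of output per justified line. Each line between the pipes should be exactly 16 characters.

Line 1: ['owl', 'on', 'sun', 'any'] (min_width=14, slack=2)
Line 2: ['fox', 'language'] (min_width=12, slack=4)
Line 3: ['bedroom', 'butter'] (min_width=14, slack=2)
Line 4: ['time', 'knife'] (min_width=10, slack=6)
Line 5: ['emerald', 'paper'] (min_width=13, slack=3)
Line 6: ['mineral'] (min_width=7, slack=9)

Answer: |owl  on  sun any|
|fox     language|
|bedroom   butter|
|time       knife|
|emerald    paper|
|mineral         |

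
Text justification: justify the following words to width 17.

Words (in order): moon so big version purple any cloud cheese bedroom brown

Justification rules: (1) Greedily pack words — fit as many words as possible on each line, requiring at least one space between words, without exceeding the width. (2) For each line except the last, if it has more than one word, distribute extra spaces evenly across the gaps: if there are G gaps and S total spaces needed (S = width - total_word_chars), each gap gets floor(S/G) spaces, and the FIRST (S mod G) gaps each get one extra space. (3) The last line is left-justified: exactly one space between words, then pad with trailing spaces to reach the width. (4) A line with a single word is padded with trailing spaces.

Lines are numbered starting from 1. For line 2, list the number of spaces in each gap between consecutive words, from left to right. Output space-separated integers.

Line 1: ['moon', 'so', 'big'] (min_width=11, slack=6)
Line 2: ['version', 'purple'] (min_width=14, slack=3)
Line 3: ['any', 'cloud', 'cheese'] (min_width=16, slack=1)
Line 4: ['bedroom', 'brown'] (min_width=13, slack=4)

Answer: 4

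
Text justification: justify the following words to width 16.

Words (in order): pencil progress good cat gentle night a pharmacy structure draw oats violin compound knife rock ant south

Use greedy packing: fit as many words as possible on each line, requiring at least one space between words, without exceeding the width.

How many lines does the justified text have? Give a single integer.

Line 1: ['pencil', 'progress'] (min_width=15, slack=1)
Line 2: ['good', 'cat', 'gentle'] (min_width=15, slack=1)
Line 3: ['night', 'a', 'pharmacy'] (min_width=16, slack=0)
Line 4: ['structure', 'draw'] (min_width=14, slack=2)
Line 5: ['oats', 'violin'] (min_width=11, slack=5)
Line 6: ['compound', 'knife'] (min_width=14, slack=2)
Line 7: ['rock', 'ant', 'south'] (min_width=14, slack=2)
Total lines: 7

Answer: 7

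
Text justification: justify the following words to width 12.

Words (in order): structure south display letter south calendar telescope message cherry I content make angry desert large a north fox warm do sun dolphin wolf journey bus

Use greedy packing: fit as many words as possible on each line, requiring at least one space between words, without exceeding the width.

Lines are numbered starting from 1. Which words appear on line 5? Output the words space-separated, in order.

Line 1: ['structure'] (min_width=9, slack=3)
Line 2: ['south'] (min_width=5, slack=7)
Line 3: ['display'] (min_width=7, slack=5)
Line 4: ['letter', 'south'] (min_width=12, slack=0)
Line 5: ['calendar'] (min_width=8, slack=4)
Line 6: ['telescope'] (min_width=9, slack=3)
Line 7: ['message'] (min_width=7, slack=5)
Line 8: ['cherry', 'I'] (min_width=8, slack=4)
Line 9: ['content', 'make'] (min_width=12, slack=0)
Line 10: ['angry', 'desert'] (min_width=12, slack=0)
Line 11: ['large', 'a'] (min_width=7, slack=5)
Line 12: ['north', 'fox'] (min_width=9, slack=3)
Line 13: ['warm', 'do', 'sun'] (min_width=11, slack=1)
Line 14: ['dolphin', 'wolf'] (min_width=12, slack=0)
Line 15: ['journey', 'bus'] (min_width=11, slack=1)

Answer: calendar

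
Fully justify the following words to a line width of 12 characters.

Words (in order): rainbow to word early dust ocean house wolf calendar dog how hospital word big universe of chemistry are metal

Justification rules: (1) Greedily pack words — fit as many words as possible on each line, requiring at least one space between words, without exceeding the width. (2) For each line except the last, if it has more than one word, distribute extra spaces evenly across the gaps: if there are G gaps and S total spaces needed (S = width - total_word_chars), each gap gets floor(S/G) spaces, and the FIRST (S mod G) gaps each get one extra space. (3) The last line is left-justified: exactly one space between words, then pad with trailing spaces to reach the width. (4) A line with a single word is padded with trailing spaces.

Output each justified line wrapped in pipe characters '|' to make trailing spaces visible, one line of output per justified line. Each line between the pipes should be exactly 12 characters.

Answer: |rainbow   to|
|word   early|
|dust   ocean|
|house   wolf|
|calendar dog|
|how hospital|
|word     big|
|universe  of|
|chemistry   |
|are metal   |

Derivation:
Line 1: ['rainbow', 'to'] (min_width=10, slack=2)
Line 2: ['word', 'early'] (min_width=10, slack=2)
Line 3: ['dust', 'ocean'] (min_width=10, slack=2)
Line 4: ['house', 'wolf'] (min_width=10, slack=2)
Line 5: ['calendar', 'dog'] (min_width=12, slack=0)
Line 6: ['how', 'hospital'] (min_width=12, slack=0)
Line 7: ['word', 'big'] (min_width=8, slack=4)
Line 8: ['universe', 'of'] (min_width=11, slack=1)
Line 9: ['chemistry'] (min_width=9, slack=3)
Line 10: ['are', 'metal'] (min_width=9, slack=3)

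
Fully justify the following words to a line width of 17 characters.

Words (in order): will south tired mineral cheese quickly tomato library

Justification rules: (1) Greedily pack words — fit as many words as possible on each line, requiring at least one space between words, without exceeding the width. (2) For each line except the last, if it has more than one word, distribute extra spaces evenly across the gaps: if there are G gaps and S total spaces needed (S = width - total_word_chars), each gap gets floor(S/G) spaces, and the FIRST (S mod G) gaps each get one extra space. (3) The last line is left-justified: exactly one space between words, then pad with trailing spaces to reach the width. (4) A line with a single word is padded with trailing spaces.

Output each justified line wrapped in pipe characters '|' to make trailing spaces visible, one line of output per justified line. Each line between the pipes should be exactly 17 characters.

Line 1: ['will', 'south', 'tired'] (min_width=16, slack=1)
Line 2: ['mineral', 'cheese'] (min_width=14, slack=3)
Line 3: ['quickly', 'tomato'] (min_width=14, slack=3)
Line 4: ['library'] (min_width=7, slack=10)

Answer: |will  south tired|
|mineral    cheese|
|quickly    tomato|
|library          |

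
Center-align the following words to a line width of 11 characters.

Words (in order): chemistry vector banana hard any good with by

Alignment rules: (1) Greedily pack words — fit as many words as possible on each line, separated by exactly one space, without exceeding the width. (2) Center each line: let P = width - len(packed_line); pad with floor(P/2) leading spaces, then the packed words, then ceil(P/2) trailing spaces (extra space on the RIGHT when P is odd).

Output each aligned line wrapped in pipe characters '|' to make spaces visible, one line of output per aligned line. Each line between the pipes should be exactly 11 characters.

Line 1: ['chemistry'] (min_width=9, slack=2)
Line 2: ['vector'] (min_width=6, slack=5)
Line 3: ['banana', 'hard'] (min_width=11, slack=0)
Line 4: ['any', 'good'] (min_width=8, slack=3)
Line 5: ['with', 'by'] (min_width=7, slack=4)

Answer: | chemistry |
|  vector   |
|banana hard|
| any good  |
|  with by  |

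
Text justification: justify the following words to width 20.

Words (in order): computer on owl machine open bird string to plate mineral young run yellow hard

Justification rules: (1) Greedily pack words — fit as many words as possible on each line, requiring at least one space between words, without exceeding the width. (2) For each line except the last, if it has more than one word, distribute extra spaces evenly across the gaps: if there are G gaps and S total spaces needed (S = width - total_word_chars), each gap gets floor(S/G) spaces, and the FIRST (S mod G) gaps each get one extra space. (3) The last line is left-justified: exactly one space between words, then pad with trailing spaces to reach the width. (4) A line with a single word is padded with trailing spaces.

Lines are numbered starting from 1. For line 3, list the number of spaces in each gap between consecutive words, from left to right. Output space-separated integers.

Answer: 4 3

Derivation:
Line 1: ['computer', 'on', 'owl'] (min_width=15, slack=5)
Line 2: ['machine', 'open', 'bird'] (min_width=17, slack=3)
Line 3: ['string', 'to', 'plate'] (min_width=15, slack=5)
Line 4: ['mineral', 'young', 'run'] (min_width=17, slack=3)
Line 5: ['yellow', 'hard'] (min_width=11, slack=9)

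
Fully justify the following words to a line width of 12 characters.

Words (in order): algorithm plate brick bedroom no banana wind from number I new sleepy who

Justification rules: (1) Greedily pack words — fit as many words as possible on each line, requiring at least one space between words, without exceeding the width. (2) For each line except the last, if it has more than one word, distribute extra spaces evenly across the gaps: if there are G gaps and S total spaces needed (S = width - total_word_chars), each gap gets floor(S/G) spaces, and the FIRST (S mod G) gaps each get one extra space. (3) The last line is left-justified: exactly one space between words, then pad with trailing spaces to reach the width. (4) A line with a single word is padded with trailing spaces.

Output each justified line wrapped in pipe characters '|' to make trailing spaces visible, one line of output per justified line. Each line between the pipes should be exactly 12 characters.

Line 1: ['algorithm'] (min_width=9, slack=3)
Line 2: ['plate', 'brick'] (min_width=11, slack=1)
Line 3: ['bedroom', 'no'] (min_width=10, slack=2)
Line 4: ['banana', 'wind'] (min_width=11, slack=1)
Line 5: ['from', 'number'] (min_width=11, slack=1)
Line 6: ['I', 'new', 'sleepy'] (min_width=12, slack=0)
Line 7: ['who'] (min_width=3, slack=9)

Answer: |algorithm   |
|plate  brick|
|bedroom   no|
|banana  wind|
|from  number|
|I new sleepy|
|who         |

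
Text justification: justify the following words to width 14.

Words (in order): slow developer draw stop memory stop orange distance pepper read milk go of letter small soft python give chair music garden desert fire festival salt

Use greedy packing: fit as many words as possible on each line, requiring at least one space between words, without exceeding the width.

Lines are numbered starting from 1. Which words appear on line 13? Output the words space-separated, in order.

Line 1: ['slow', 'developer'] (min_width=14, slack=0)
Line 2: ['draw', 'stop'] (min_width=9, slack=5)
Line 3: ['memory', 'stop'] (min_width=11, slack=3)
Line 4: ['orange'] (min_width=6, slack=8)
Line 5: ['distance'] (min_width=8, slack=6)
Line 6: ['pepper', 'read'] (min_width=11, slack=3)
Line 7: ['milk', 'go', 'of'] (min_width=10, slack=4)
Line 8: ['letter', 'small'] (min_width=12, slack=2)
Line 9: ['soft', 'python'] (min_width=11, slack=3)
Line 10: ['give', 'chair'] (min_width=10, slack=4)
Line 11: ['music', 'garden'] (min_width=12, slack=2)
Line 12: ['desert', 'fire'] (min_width=11, slack=3)
Line 13: ['festival', 'salt'] (min_width=13, slack=1)

Answer: festival salt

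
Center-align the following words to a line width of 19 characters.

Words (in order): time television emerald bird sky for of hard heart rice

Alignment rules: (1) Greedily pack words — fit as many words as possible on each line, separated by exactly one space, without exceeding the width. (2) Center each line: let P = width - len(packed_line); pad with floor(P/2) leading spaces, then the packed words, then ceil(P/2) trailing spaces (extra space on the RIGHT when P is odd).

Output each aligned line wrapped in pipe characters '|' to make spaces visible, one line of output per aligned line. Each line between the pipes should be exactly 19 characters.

Line 1: ['time', 'television'] (min_width=15, slack=4)
Line 2: ['emerald', 'bird', 'sky'] (min_width=16, slack=3)
Line 3: ['for', 'of', 'hard', 'heart'] (min_width=17, slack=2)
Line 4: ['rice'] (min_width=4, slack=15)

Answer: |  time television  |
| emerald bird sky  |
| for of hard heart |
|       rice        |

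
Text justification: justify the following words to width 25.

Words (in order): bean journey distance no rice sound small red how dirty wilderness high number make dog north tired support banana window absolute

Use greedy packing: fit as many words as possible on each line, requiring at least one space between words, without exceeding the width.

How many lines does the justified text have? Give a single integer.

Line 1: ['bean', 'journey', 'distance', 'no'] (min_width=24, slack=1)
Line 2: ['rice', 'sound', 'small', 'red', 'how'] (min_width=24, slack=1)
Line 3: ['dirty', 'wilderness', 'high'] (min_width=21, slack=4)
Line 4: ['number', 'make', 'dog', 'north'] (min_width=21, slack=4)
Line 5: ['tired', 'support', 'banana'] (min_width=20, slack=5)
Line 6: ['window', 'absolute'] (min_width=15, slack=10)
Total lines: 6

Answer: 6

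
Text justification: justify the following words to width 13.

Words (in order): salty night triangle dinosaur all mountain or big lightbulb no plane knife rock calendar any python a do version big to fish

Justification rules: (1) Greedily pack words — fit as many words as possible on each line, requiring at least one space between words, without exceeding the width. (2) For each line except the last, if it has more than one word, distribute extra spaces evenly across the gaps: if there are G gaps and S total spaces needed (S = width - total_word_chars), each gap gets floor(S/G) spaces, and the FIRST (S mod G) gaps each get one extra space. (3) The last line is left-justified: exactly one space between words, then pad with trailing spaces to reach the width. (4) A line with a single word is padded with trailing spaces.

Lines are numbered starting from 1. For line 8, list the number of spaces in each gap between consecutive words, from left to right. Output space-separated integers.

Line 1: ['salty', 'night'] (min_width=11, slack=2)
Line 2: ['triangle'] (min_width=8, slack=5)
Line 3: ['dinosaur', 'all'] (min_width=12, slack=1)
Line 4: ['mountain', 'or'] (min_width=11, slack=2)
Line 5: ['big', 'lightbulb'] (min_width=13, slack=0)
Line 6: ['no', 'plane'] (min_width=8, slack=5)
Line 7: ['knife', 'rock'] (min_width=10, slack=3)
Line 8: ['calendar', 'any'] (min_width=12, slack=1)
Line 9: ['python', 'a', 'do'] (min_width=11, slack=2)
Line 10: ['version', 'big'] (min_width=11, slack=2)
Line 11: ['to', 'fish'] (min_width=7, slack=6)

Answer: 2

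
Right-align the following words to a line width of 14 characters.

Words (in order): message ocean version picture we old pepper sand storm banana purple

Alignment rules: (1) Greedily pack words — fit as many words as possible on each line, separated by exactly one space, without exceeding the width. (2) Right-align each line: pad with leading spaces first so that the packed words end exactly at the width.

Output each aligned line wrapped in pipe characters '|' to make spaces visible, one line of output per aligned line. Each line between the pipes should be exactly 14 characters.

Answer: | message ocean|
|       version|
|picture we old|
|   pepper sand|
|  storm banana|
|        purple|

Derivation:
Line 1: ['message', 'ocean'] (min_width=13, slack=1)
Line 2: ['version'] (min_width=7, slack=7)
Line 3: ['picture', 'we', 'old'] (min_width=14, slack=0)
Line 4: ['pepper', 'sand'] (min_width=11, slack=3)
Line 5: ['storm', 'banana'] (min_width=12, slack=2)
Line 6: ['purple'] (min_width=6, slack=8)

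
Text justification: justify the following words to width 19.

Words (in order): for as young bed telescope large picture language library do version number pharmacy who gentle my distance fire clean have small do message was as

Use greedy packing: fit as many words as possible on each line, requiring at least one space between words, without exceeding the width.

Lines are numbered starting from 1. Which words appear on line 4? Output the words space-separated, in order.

Line 1: ['for', 'as', 'young', 'bed'] (min_width=16, slack=3)
Line 2: ['telescope', 'large'] (min_width=15, slack=4)
Line 3: ['picture', 'language'] (min_width=16, slack=3)
Line 4: ['library', 'do', 'version'] (min_width=18, slack=1)
Line 5: ['number', 'pharmacy', 'who'] (min_width=19, slack=0)
Line 6: ['gentle', 'my', 'distance'] (min_width=18, slack=1)
Line 7: ['fire', 'clean', 'have'] (min_width=15, slack=4)
Line 8: ['small', 'do', 'message'] (min_width=16, slack=3)
Line 9: ['was', 'as'] (min_width=6, slack=13)

Answer: library do version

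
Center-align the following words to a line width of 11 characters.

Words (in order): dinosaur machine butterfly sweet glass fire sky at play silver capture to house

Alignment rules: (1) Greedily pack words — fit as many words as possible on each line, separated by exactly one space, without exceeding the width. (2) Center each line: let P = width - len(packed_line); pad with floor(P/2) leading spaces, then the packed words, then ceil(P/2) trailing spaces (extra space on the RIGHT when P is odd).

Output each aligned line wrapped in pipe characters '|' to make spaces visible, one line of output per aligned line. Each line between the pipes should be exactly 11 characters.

Line 1: ['dinosaur'] (min_width=8, slack=3)
Line 2: ['machine'] (min_width=7, slack=4)
Line 3: ['butterfly'] (min_width=9, slack=2)
Line 4: ['sweet', 'glass'] (min_width=11, slack=0)
Line 5: ['fire', 'sky', 'at'] (min_width=11, slack=0)
Line 6: ['play', 'silver'] (min_width=11, slack=0)
Line 7: ['capture', 'to'] (min_width=10, slack=1)
Line 8: ['house'] (min_width=5, slack=6)

Answer: | dinosaur  |
|  machine  |
| butterfly |
|sweet glass|
|fire sky at|
|play silver|
|capture to |
|   house   |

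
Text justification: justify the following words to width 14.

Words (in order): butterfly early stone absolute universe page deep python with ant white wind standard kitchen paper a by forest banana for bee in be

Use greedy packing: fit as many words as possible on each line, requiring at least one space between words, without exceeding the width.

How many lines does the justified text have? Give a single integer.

Answer: 11

Derivation:
Line 1: ['butterfly'] (min_width=9, slack=5)
Line 2: ['early', 'stone'] (min_width=11, slack=3)
Line 3: ['absolute'] (min_width=8, slack=6)
Line 4: ['universe', 'page'] (min_width=13, slack=1)
Line 5: ['deep', 'python'] (min_width=11, slack=3)
Line 6: ['with', 'ant', 'white'] (min_width=14, slack=0)
Line 7: ['wind', 'standard'] (min_width=13, slack=1)
Line 8: ['kitchen', 'paper'] (min_width=13, slack=1)
Line 9: ['a', 'by', 'forest'] (min_width=11, slack=3)
Line 10: ['banana', 'for', 'bee'] (min_width=14, slack=0)
Line 11: ['in', 'be'] (min_width=5, slack=9)
Total lines: 11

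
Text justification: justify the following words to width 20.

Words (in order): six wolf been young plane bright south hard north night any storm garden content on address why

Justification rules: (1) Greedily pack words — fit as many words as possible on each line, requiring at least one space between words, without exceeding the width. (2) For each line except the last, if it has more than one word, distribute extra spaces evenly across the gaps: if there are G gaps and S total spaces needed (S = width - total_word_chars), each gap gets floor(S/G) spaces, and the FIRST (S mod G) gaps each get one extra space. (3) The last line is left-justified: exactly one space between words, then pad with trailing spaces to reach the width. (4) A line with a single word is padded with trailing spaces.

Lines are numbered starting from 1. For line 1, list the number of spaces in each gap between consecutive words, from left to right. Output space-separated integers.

Answer: 2 1 1

Derivation:
Line 1: ['six', 'wolf', 'been', 'young'] (min_width=19, slack=1)
Line 2: ['plane', 'bright', 'south'] (min_width=18, slack=2)
Line 3: ['hard', 'north', 'night', 'any'] (min_width=20, slack=0)
Line 4: ['storm', 'garden', 'content'] (min_width=20, slack=0)
Line 5: ['on', 'address', 'why'] (min_width=14, slack=6)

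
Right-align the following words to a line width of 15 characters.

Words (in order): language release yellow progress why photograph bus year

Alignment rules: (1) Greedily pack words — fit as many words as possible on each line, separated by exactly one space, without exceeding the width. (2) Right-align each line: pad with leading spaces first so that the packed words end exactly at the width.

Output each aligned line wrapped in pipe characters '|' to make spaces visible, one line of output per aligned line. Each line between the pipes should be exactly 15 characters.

Answer: |       language|
| release yellow|
|   progress why|
| photograph bus|
|           year|

Derivation:
Line 1: ['language'] (min_width=8, slack=7)
Line 2: ['release', 'yellow'] (min_width=14, slack=1)
Line 3: ['progress', 'why'] (min_width=12, slack=3)
Line 4: ['photograph', 'bus'] (min_width=14, slack=1)
Line 5: ['year'] (min_width=4, slack=11)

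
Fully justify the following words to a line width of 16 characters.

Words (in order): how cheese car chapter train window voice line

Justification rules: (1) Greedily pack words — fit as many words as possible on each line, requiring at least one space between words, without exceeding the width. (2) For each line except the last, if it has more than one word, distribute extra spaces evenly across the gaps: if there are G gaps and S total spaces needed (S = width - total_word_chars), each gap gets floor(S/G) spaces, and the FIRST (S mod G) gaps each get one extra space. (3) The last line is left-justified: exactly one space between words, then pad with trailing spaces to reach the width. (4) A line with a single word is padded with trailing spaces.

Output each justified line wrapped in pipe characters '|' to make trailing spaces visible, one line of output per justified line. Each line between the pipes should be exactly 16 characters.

Line 1: ['how', 'cheese', 'car'] (min_width=14, slack=2)
Line 2: ['chapter', 'train'] (min_width=13, slack=3)
Line 3: ['window', 'voice'] (min_width=12, slack=4)
Line 4: ['line'] (min_width=4, slack=12)

Answer: |how  cheese  car|
|chapter    train|
|window     voice|
|line            |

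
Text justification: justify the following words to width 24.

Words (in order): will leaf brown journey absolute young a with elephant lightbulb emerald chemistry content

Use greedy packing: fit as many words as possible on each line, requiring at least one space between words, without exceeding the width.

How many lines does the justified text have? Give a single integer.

Line 1: ['will', 'leaf', 'brown', 'journey'] (min_width=23, slack=1)
Line 2: ['absolute', 'young', 'a', 'with'] (min_width=21, slack=3)
Line 3: ['elephant', 'lightbulb'] (min_width=18, slack=6)
Line 4: ['emerald', 'chemistry'] (min_width=17, slack=7)
Line 5: ['content'] (min_width=7, slack=17)
Total lines: 5

Answer: 5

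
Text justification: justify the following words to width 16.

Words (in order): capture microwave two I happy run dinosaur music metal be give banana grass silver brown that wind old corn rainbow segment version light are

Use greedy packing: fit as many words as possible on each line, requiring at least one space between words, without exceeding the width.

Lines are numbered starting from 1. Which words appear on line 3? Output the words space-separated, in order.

Line 1: ['capture'] (min_width=7, slack=9)
Line 2: ['microwave', 'two', 'I'] (min_width=15, slack=1)
Line 3: ['happy', 'run'] (min_width=9, slack=7)
Line 4: ['dinosaur', 'music'] (min_width=14, slack=2)
Line 5: ['metal', 'be', 'give'] (min_width=13, slack=3)
Line 6: ['banana', 'grass'] (min_width=12, slack=4)
Line 7: ['silver', 'brown'] (min_width=12, slack=4)
Line 8: ['that', 'wind', 'old'] (min_width=13, slack=3)
Line 9: ['corn', 'rainbow'] (min_width=12, slack=4)
Line 10: ['segment', 'version'] (min_width=15, slack=1)
Line 11: ['light', 'are'] (min_width=9, slack=7)

Answer: happy run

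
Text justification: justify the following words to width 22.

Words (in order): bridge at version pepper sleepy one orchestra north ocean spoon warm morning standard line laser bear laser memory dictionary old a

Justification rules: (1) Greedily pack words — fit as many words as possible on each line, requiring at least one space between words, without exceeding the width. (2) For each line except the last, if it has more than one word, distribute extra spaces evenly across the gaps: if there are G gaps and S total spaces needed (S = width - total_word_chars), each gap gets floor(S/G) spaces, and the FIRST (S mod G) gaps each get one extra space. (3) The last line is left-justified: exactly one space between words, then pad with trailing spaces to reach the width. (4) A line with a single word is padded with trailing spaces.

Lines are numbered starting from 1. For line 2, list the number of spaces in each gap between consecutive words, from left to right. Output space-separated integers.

Line 1: ['bridge', 'at', 'version'] (min_width=17, slack=5)
Line 2: ['pepper', 'sleepy', 'one'] (min_width=17, slack=5)
Line 3: ['orchestra', 'north', 'ocean'] (min_width=21, slack=1)
Line 4: ['spoon', 'warm', 'morning'] (min_width=18, slack=4)
Line 5: ['standard', 'line', 'laser'] (min_width=19, slack=3)
Line 6: ['bear', 'laser', 'memory'] (min_width=17, slack=5)
Line 7: ['dictionary', 'old', 'a'] (min_width=16, slack=6)

Answer: 4 3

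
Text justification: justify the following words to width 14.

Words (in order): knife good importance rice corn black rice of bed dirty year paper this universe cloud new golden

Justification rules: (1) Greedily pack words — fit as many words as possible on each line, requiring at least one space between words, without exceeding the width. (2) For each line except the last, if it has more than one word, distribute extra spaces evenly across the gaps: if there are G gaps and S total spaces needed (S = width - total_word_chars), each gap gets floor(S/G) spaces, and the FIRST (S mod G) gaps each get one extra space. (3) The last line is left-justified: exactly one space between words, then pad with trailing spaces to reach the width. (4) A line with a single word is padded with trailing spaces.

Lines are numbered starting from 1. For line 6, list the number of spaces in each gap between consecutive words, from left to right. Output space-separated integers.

Answer: 5

Derivation:
Line 1: ['knife', 'good'] (min_width=10, slack=4)
Line 2: ['importance'] (min_width=10, slack=4)
Line 3: ['rice', 'corn'] (min_width=9, slack=5)
Line 4: ['black', 'rice', 'of'] (min_width=13, slack=1)
Line 5: ['bed', 'dirty', 'year'] (min_width=14, slack=0)
Line 6: ['paper', 'this'] (min_width=10, slack=4)
Line 7: ['universe', 'cloud'] (min_width=14, slack=0)
Line 8: ['new', 'golden'] (min_width=10, slack=4)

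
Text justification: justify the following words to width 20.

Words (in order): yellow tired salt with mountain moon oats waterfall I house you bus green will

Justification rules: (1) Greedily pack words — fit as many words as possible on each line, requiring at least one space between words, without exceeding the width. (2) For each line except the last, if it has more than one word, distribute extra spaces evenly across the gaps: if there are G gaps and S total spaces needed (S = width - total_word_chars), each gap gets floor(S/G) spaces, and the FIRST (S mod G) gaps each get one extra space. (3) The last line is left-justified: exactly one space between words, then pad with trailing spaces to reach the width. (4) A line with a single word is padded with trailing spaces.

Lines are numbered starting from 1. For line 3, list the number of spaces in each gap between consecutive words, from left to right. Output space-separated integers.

Line 1: ['yellow', 'tired', 'salt'] (min_width=17, slack=3)
Line 2: ['with', 'mountain', 'moon'] (min_width=18, slack=2)
Line 3: ['oats', 'waterfall', 'I'] (min_width=16, slack=4)
Line 4: ['house', 'you', 'bus', 'green'] (min_width=19, slack=1)
Line 5: ['will'] (min_width=4, slack=16)

Answer: 3 3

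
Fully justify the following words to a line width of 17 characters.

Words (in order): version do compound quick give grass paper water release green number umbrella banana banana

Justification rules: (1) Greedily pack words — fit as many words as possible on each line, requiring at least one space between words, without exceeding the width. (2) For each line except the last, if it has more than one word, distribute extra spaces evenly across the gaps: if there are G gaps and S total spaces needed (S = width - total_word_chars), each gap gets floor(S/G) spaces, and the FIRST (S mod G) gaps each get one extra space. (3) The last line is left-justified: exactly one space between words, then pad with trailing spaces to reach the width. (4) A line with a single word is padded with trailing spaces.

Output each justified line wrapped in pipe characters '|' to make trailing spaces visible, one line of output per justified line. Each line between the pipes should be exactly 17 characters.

Answer: |version        do|
|compound    quick|
|give  grass paper|
|water     release|
|green      number|
|umbrella   banana|
|banana           |

Derivation:
Line 1: ['version', 'do'] (min_width=10, slack=7)
Line 2: ['compound', 'quick'] (min_width=14, slack=3)
Line 3: ['give', 'grass', 'paper'] (min_width=16, slack=1)
Line 4: ['water', 'release'] (min_width=13, slack=4)
Line 5: ['green', 'number'] (min_width=12, slack=5)
Line 6: ['umbrella', 'banana'] (min_width=15, slack=2)
Line 7: ['banana'] (min_width=6, slack=11)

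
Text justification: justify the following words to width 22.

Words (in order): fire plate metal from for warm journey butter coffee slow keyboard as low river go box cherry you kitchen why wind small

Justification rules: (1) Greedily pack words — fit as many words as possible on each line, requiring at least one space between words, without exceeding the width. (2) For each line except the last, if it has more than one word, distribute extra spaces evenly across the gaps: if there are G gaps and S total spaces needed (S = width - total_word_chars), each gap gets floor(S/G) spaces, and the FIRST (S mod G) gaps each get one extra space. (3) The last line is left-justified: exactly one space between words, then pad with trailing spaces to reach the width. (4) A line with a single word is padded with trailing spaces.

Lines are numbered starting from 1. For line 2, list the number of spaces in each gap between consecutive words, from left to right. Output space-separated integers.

Line 1: ['fire', 'plate', 'metal', 'from'] (min_width=21, slack=1)
Line 2: ['for', 'warm', 'journey'] (min_width=16, slack=6)
Line 3: ['butter', 'coffee', 'slow'] (min_width=18, slack=4)
Line 4: ['keyboard', 'as', 'low', 'river'] (min_width=21, slack=1)
Line 5: ['go', 'box', 'cherry', 'you'] (min_width=17, slack=5)
Line 6: ['kitchen', 'why', 'wind', 'small'] (min_width=22, slack=0)

Answer: 4 4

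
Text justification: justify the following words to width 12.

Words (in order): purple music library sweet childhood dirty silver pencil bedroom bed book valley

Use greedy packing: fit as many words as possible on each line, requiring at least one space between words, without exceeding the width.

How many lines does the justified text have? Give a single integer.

Answer: 8

Derivation:
Line 1: ['purple', 'music'] (min_width=12, slack=0)
Line 2: ['library'] (min_width=7, slack=5)
Line 3: ['sweet'] (min_width=5, slack=7)
Line 4: ['childhood'] (min_width=9, slack=3)
Line 5: ['dirty', 'silver'] (min_width=12, slack=0)
Line 6: ['pencil'] (min_width=6, slack=6)
Line 7: ['bedroom', 'bed'] (min_width=11, slack=1)
Line 8: ['book', 'valley'] (min_width=11, slack=1)
Total lines: 8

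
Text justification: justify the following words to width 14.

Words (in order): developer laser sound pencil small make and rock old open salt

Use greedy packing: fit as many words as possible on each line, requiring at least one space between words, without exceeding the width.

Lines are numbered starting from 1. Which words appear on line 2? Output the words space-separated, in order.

Line 1: ['developer'] (min_width=9, slack=5)
Line 2: ['laser', 'sound'] (min_width=11, slack=3)
Line 3: ['pencil', 'small'] (min_width=12, slack=2)
Line 4: ['make', 'and', 'rock'] (min_width=13, slack=1)
Line 5: ['old', 'open', 'salt'] (min_width=13, slack=1)

Answer: laser sound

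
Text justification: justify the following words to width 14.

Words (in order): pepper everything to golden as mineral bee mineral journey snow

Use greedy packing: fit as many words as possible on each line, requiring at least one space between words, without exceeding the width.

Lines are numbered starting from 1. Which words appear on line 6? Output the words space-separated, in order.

Line 1: ['pepper'] (min_width=6, slack=8)
Line 2: ['everything', 'to'] (min_width=13, slack=1)
Line 3: ['golden', 'as'] (min_width=9, slack=5)
Line 4: ['mineral', 'bee'] (min_width=11, slack=3)
Line 5: ['mineral'] (min_width=7, slack=7)
Line 6: ['journey', 'snow'] (min_width=12, slack=2)

Answer: journey snow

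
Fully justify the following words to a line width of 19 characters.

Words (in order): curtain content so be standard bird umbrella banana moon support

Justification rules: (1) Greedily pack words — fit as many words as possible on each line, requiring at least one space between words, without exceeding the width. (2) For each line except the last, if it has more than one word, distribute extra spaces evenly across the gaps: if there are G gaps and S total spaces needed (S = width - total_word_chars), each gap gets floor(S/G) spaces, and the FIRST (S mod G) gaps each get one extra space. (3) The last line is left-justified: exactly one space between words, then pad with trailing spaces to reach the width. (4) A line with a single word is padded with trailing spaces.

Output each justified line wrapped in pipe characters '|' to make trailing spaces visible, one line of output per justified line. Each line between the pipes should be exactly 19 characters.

Line 1: ['curtain', 'content', 'so'] (min_width=18, slack=1)
Line 2: ['be', 'standard', 'bird'] (min_width=16, slack=3)
Line 3: ['umbrella', 'banana'] (min_width=15, slack=4)
Line 4: ['moon', 'support'] (min_width=12, slack=7)

Answer: |curtain  content so|
|be   standard  bird|
|umbrella     banana|
|moon support       |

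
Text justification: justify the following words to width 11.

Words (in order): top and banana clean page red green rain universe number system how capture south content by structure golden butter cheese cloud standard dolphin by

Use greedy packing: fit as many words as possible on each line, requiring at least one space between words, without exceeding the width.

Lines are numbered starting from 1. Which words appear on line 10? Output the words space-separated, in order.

Answer: south

Derivation:
Line 1: ['top', 'and'] (min_width=7, slack=4)
Line 2: ['banana'] (min_width=6, slack=5)
Line 3: ['clean', 'page'] (min_width=10, slack=1)
Line 4: ['red', 'green'] (min_width=9, slack=2)
Line 5: ['rain'] (min_width=4, slack=7)
Line 6: ['universe'] (min_width=8, slack=3)
Line 7: ['number'] (min_width=6, slack=5)
Line 8: ['system', 'how'] (min_width=10, slack=1)
Line 9: ['capture'] (min_width=7, slack=4)
Line 10: ['south'] (min_width=5, slack=6)
Line 11: ['content', 'by'] (min_width=10, slack=1)
Line 12: ['structure'] (min_width=9, slack=2)
Line 13: ['golden'] (min_width=6, slack=5)
Line 14: ['butter'] (min_width=6, slack=5)
Line 15: ['cheese'] (min_width=6, slack=5)
Line 16: ['cloud'] (min_width=5, slack=6)
Line 17: ['standard'] (min_width=8, slack=3)
Line 18: ['dolphin', 'by'] (min_width=10, slack=1)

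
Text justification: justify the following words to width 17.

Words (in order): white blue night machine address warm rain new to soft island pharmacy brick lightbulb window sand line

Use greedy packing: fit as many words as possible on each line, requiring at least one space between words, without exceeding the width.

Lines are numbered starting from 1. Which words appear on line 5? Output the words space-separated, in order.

Line 1: ['white', 'blue', 'night'] (min_width=16, slack=1)
Line 2: ['machine', 'address'] (min_width=15, slack=2)
Line 3: ['warm', 'rain', 'new', 'to'] (min_width=16, slack=1)
Line 4: ['soft', 'island'] (min_width=11, slack=6)
Line 5: ['pharmacy', 'brick'] (min_width=14, slack=3)
Line 6: ['lightbulb', 'window'] (min_width=16, slack=1)
Line 7: ['sand', 'line'] (min_width=9, slack=8)

Answer: pharmacy brick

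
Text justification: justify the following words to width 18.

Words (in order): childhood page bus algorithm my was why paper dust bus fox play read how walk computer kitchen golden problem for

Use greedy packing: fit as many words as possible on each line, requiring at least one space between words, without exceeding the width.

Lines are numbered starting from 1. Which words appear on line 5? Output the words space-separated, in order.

Answer: walk computer

Derivation:
Line 1: ['childhood', 'page', 'bus'] (min_width=18, slack=0)
Line 2: ['algorithm', 'my', 'was'] (min_width=16, slack=2)
Line 3: ['why', 'paper', 'dust', 'bus'] (min_width=18, slack=0)
Line 4: ['fox', 'play', 'read', 'how'] (min_width=17, slack=1)
Line 5: ['walk', 'computer'] (min_width=13, slack=5)
Line 6: ['kitchen', 'golden'] (min_width=14, slack=4)
Line 7: ['problem', 'for'] (min_width=11, slack=7)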